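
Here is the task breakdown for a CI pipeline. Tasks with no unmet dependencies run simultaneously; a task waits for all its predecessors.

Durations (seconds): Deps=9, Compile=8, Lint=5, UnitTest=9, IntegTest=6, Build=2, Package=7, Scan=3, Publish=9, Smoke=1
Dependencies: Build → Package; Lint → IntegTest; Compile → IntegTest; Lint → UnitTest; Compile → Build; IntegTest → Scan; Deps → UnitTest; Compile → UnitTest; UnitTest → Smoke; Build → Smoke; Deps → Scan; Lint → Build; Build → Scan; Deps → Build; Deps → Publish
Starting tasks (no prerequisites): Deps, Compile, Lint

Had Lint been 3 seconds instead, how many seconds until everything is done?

The binding path is Deps→UnitTest→Smoke = 9+9+1 = 19; finish at 19 seconds.
The longest path through Lint is only 15 seconds, so Lint has float 4.
No other chain overtakes it, so the finish is 19 seconds.

19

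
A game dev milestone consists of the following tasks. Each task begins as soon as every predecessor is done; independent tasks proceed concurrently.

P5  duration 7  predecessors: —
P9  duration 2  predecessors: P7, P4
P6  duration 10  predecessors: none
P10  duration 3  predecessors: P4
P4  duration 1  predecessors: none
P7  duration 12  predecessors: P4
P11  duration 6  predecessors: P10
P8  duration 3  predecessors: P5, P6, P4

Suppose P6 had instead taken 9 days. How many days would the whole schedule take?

Baseline: P4→P7→P9 = 1+12+2 = 15 → 15 days.
P6 is off the critical path — its longest chain is 13 days, giving 2 of slack.
No other chain overtakes it, so the finish is 15 days.

15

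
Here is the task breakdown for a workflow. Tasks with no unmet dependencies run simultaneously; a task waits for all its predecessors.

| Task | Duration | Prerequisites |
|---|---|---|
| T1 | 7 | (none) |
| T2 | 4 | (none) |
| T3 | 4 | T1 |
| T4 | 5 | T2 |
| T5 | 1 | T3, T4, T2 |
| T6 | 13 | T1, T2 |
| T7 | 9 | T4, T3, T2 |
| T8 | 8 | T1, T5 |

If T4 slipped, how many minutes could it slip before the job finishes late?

Critical path: T1→T3→T5→T8 = 7+4+1+8 = 20, so the finish is 20 minutes.
Longest path through T4: 18 minutes (earliest finish 9, latest finish 11).
So T4 can slip 11 − 9 = 2 minutes.

2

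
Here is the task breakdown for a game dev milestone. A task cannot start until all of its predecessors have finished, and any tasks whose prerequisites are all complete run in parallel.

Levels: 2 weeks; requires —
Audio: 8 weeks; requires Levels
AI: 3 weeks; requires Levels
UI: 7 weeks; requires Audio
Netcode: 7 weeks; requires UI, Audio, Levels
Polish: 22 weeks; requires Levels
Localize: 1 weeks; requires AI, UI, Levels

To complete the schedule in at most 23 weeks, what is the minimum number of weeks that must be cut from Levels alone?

1

Current finish: 24 weeks; target: 23.
Levels is on every critical path, so each week cut from Levels cuts the finish by one (this holds down to a finish of 23).
Need 24 − 23 = 1 week off Levels → Levels becomes 1 week, finish becomes 23.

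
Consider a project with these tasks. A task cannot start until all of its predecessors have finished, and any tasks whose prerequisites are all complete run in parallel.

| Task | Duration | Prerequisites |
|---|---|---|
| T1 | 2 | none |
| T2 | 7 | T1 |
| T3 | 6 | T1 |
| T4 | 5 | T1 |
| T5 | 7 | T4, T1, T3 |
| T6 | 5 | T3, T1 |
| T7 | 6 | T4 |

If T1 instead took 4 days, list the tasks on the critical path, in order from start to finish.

Critical path before the change: T1→T3→T5 = 2+6+7 = 15 giving 15 days.
T1 is on the critical path; changing it to 4 makes that path 17 days.
That remains the longest chain; total 17 days.

T1, T3, T5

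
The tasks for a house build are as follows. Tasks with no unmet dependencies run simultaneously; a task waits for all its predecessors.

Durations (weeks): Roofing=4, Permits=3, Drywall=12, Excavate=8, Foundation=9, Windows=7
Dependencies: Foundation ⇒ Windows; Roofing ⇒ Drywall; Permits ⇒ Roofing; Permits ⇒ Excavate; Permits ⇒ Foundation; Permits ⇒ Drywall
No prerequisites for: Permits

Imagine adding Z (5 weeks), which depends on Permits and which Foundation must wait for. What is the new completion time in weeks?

24

Originally the schedule takes 19 weeks.
With Z inserted, Foundation now waits for max(Permits, Z).
New critical path: Permits→Z→Foundation→Windows = 3+5+9+7 = 24 ⇒ 24 weeks.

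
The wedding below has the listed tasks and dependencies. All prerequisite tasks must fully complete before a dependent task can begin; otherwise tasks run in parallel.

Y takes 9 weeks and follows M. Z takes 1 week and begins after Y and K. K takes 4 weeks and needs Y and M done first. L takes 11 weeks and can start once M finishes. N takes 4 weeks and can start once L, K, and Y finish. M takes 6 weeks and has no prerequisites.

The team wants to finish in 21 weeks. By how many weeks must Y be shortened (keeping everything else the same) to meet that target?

Current finish: 23 weeks; target: 21.
Y is on every critical path, so each week cut from Y cuts the finish by one (this holds down to a finish of 21).
Need 23 − 21 = 2 weeks off Y → Y becomes 7 weeks, finish becomes 21.

2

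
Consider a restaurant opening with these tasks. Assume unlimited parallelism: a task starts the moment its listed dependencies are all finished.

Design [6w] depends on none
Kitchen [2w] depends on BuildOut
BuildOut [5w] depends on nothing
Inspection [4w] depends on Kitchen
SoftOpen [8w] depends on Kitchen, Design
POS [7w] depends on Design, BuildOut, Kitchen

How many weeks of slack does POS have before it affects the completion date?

The longest chain is BuildOut→Kitchen→SoftOpen = 5+2+8 = 15; overall finish 15 weeks.
Longest path through POS: 14 weeks (earliest finish 14, latest finish 15).
Slack of POS = 8 − 7 = 1 week.

1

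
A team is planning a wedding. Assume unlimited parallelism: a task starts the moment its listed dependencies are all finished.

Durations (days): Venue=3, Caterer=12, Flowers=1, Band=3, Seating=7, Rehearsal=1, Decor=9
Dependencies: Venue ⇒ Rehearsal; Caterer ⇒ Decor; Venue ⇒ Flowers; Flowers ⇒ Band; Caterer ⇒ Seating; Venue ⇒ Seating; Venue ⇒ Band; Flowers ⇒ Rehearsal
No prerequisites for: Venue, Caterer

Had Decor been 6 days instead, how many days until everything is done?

The binding path is Caterer→Decor = 12+9 = 21; finish at 21 days.
Decor is on the critical path; changing it to 6 makes that path 18 days.
New critical path: Caterer→Seating = 12+7 = 19 ⇒ 19 days.

19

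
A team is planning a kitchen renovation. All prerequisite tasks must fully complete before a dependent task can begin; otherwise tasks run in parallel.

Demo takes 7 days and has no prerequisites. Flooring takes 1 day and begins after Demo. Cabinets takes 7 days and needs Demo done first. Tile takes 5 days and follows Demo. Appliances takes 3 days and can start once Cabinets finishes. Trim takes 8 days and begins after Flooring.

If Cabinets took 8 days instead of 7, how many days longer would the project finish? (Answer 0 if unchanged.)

Actual critical path: Demo→Cabinets→Appliances = 7+7+3 = 17 ⇒ 17 days.
Cabinets is on the critical path; changing it to 8 makes that path 18 days.
The critical path is still Demo→Cabinets→Appliances; finish is now 18 days.
Change in finish: 18 − 17 = +1 days.

1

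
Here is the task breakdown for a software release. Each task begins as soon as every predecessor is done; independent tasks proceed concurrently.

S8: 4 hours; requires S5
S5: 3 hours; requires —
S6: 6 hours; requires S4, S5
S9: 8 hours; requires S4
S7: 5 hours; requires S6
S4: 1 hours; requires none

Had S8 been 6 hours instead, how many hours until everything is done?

Baseline: S5→S6→S7 = 3+6+5 = 14 → 14 hours.
S8 is off the critical path — its longest chain is 7 hours, giving 7 of slack.
No other chain overtakes it, so the finish is 14 hours.

14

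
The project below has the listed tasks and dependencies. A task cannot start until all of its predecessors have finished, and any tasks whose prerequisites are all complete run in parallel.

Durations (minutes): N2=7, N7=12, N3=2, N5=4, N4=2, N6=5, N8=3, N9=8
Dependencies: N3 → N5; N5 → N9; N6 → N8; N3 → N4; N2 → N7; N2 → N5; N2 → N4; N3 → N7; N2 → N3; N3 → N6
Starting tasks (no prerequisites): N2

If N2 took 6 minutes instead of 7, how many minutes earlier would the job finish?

Actual critical path: N2→N3→N5→N9 = 7+2+4+8 = 21 ⇒ 21 minutes.
N2 is on the critical path; changing it to 6 makes that path 20 minutes.
No other chain overtakes it, so the finish is 20 minutes.
Change in finish: 20 − 21 = -1 minutes.

1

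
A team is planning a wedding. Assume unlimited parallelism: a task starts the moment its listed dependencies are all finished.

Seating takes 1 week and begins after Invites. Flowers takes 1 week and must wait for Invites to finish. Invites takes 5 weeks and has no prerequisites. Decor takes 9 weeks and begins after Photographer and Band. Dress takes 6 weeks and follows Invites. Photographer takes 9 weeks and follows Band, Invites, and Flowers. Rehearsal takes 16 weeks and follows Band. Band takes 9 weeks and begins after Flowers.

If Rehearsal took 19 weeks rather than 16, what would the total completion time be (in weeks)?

34

Actual critical path: Invites→Flowers→Band→Photographer→Decor = 5+1+9+9+9 = 33 ⇒ 33 weeks.
The longest path through Rehearsal is only 31 weeks, so Rehearsal has float 2.
Now Invites→Flowers→Band→Rehearsal = 5+1+9+19 = 34 is longest, so the finish becomes 34 weeks.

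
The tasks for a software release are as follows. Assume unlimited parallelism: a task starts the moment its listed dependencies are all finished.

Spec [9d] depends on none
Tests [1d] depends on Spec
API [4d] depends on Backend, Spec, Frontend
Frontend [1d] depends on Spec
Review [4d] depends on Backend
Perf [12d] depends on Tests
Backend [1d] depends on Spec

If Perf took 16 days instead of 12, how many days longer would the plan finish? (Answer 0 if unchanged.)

4

Actual critical path: Spec→Tests→Perf = 9+1+12 = 22 ⇒ 22 days.
Perf is on the critical path; changing it to 16 makes that path 26 days.
No other chain overtakes it, so the finish is 26 days.
Change in finish: 26 − 22 = +4 days.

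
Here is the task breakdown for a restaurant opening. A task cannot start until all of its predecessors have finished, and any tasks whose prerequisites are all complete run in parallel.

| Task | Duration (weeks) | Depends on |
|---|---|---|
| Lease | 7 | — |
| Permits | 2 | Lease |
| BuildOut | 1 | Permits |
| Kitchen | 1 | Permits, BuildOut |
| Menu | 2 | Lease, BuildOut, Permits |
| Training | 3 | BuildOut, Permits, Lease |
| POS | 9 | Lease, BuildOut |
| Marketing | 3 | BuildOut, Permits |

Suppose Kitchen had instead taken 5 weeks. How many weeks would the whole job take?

Actual critical path: Lease→Permits→BuildOut→POS = 7+2+1+9 = 19 ⇒ 19 weeks.
Kitchen has 8 weeks of float (longest path through it is 11).
No other chain overtakes it, so the finish is 19 weeks.

19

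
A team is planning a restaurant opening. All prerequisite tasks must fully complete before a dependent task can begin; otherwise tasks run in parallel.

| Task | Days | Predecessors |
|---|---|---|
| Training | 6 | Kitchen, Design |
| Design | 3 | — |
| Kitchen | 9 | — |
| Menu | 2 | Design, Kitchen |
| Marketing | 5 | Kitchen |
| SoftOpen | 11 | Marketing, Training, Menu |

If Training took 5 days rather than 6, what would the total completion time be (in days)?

25

Baseline: Kitchen→Training→SoftOpen = 9+6+11 = 26 → 26 days.
Since Training is critical, the -1 change carries straight to that chain (now 25 days).
No other chain overtakes it, so the finish is 25 days.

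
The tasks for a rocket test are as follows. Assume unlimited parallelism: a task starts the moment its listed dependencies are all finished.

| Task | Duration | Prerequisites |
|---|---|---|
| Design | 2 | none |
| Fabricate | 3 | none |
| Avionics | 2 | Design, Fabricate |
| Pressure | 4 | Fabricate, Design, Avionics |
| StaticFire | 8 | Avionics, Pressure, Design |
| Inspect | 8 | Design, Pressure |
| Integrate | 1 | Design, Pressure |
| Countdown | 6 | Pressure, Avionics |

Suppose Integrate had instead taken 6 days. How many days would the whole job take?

As given, the longest chain is Fabricate→Avionics→Pressure→StaticFire = 3+2+4+8 = 17, so the finish is 17 days.
The longest path through Integrate is only 10 days, so Integrate has float 7.
No other chain overtakes it, so the finish is 17 days.

17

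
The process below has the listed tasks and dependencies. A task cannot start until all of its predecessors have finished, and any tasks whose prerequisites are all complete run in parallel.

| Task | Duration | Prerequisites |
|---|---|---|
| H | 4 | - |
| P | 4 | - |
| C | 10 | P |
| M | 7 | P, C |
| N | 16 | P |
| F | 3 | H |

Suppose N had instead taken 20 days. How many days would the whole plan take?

24

Actual critical path: P→C→M = 4+10+7 = 21 ⇒ 21 days.
The longest path through N is only 20 days, so N has float 1.
Now P→N = 4+20 = 24 is longest, so the finish becomes 24 days.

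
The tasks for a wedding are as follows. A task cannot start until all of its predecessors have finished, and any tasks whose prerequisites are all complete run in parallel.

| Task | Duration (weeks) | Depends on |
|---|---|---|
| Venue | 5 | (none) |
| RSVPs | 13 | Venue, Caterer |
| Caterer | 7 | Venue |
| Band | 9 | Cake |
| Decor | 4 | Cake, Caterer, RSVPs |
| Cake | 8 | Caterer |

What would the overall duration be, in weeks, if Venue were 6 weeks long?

30

Critical path before the change: Venue→Caterer→RSVPs→Decor = 5+7+13+4 = 29 giving 29 weeks.
Venue is on the critical path; changing it to 6 makes that path 30 weeks.
That remains the longest chain; total 30 weeks.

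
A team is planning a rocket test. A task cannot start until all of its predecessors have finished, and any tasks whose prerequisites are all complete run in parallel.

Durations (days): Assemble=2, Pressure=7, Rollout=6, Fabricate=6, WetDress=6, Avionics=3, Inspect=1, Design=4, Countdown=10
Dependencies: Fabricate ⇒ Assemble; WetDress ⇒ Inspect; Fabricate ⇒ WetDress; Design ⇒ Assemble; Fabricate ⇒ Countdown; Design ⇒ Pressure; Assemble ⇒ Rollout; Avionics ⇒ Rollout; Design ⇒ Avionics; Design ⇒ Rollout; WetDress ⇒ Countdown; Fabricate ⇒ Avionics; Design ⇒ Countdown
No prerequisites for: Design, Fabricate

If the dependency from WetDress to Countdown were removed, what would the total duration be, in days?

16

Original critical path: Fabricate→WetDress→Countdown = 6+6+10 = 22 ⇒ 22 days.
Without WetDress→Countdown, Countdown's earliest start moves from 12 to 6.
After: Fabricate→Countdown = 6+10 = 16 → 16 days.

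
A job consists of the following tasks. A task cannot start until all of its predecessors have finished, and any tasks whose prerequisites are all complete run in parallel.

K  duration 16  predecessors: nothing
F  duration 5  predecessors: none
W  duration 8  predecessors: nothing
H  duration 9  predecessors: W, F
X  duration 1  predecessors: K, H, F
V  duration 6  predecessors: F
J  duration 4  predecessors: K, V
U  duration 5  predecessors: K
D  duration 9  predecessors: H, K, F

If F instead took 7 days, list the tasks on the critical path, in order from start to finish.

W, H, D

The binding path is W→H→D = 8+9+9 = 26; finish at 26 days.
F is off the critical path — its longest chain is 23 days, giving 3 of slack.
That remains the longest chain; total 26 days.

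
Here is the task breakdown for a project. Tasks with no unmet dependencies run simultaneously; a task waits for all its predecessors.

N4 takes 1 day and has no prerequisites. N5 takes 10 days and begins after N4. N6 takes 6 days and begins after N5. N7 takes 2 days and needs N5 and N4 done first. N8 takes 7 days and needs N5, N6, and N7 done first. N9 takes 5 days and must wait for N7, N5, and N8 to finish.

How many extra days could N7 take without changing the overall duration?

The longest chain is N4→N5→N6→N8→N9 = 1+10+6+7+5 = 29; overall finish 29 days.
Longest path through N7: 25 days (earliest finish 13, latest finish 17).
Slack of N7 = 15 − 11 = 4 days.

4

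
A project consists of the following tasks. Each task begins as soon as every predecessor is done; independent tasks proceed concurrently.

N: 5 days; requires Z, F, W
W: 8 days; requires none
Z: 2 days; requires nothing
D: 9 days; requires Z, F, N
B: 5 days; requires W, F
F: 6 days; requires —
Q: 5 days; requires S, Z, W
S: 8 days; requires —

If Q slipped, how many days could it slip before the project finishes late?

Critical path: W→N→D = 8+5+9 = 22, so the finish is 22 days.
Q finishes as early as 13 and must finish by 22.
Slack of Q = 17 − 8 = 9 days.

9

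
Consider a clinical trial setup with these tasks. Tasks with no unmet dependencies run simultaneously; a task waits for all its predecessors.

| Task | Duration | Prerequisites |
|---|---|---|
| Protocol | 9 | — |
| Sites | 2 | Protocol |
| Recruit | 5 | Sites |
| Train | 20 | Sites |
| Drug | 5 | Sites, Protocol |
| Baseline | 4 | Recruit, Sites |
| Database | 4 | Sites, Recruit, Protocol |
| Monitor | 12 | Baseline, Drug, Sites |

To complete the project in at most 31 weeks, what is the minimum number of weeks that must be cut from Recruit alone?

Current finish: 32 weeks; target: 31.
Recruit is on every critical path, so each week cut from Recruit cuts the finish by one (this holds down to a finish of 31).
Need 32 − 31 = 1 week off Recruit → Recruit becomes 4 weeks, finish becomes 31.

1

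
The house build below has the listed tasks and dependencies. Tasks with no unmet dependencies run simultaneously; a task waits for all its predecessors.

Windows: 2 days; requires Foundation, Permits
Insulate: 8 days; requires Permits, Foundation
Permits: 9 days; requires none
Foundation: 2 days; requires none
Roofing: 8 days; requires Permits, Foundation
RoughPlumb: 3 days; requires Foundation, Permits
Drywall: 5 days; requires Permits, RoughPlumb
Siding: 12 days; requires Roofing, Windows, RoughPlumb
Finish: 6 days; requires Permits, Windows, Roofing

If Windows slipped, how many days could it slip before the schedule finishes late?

6

Critical path: Permits→Roofing→Siding = 9+8+12 = 29, so the finish is 29 days.
Longest path through Windows: 23 days (earliest finish 11, latest finish 17).
So Windows can slip 17 − 11 = 6 days.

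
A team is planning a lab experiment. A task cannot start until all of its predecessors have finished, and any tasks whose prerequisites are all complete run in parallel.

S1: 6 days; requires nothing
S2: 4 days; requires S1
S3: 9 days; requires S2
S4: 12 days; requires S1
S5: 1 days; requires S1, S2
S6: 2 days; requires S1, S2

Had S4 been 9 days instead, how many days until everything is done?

19

Critical path before the change: S1→S2→S3 = 6+4+9 = 19 giving 19 days.
S4 is off the critical path — its longest chain is 18 days, giving 1 of slack.
That remains the longest chain; total 19 days.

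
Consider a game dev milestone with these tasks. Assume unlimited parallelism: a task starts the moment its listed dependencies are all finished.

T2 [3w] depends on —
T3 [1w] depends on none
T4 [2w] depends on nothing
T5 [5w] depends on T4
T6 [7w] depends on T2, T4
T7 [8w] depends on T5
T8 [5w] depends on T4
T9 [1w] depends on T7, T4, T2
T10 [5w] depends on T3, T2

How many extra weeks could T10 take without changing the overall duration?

The longest chain is T4→T5→T7→T9 = 2+5+8+1 = 16; overall finish 16 weeks.
The longest chain containing T10 totals 8 weeks.
Slack of T10 = 11 − 3 = 8 weeks.

8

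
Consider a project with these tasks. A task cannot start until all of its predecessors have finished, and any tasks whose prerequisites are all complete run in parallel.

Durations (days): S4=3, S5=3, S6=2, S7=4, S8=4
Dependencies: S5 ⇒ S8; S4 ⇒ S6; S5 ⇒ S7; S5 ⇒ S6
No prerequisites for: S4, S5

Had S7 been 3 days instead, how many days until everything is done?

Critical path before the change: S5→S7 = 3+4 = 7 giving 7 days.
S7 is on the critical path; changing it to 3 makes that path 6 days.
Now S5→S8 = 3+4 = 7 is longest, so the finish becomes 7 days.

7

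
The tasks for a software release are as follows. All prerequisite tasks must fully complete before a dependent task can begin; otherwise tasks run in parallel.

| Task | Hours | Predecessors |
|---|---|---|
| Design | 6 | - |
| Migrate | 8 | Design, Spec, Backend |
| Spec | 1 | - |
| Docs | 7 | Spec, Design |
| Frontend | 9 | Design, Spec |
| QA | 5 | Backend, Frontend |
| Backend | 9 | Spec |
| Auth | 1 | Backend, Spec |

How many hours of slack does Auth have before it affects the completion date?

9

The longest chain is Design→Frontend→QA = 6+9+5 = 20; overall finish 20 hours.
Auth finishes as early as 11 and must finish by 20.
So Auth can slip 20 − 11 = 9 hours.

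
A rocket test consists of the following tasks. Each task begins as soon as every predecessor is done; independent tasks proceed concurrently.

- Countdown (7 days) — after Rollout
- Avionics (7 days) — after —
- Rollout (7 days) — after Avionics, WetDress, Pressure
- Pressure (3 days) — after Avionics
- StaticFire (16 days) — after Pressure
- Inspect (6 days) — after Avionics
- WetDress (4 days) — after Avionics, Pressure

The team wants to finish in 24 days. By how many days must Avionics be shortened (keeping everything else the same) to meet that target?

Current finish: 28 days; target: 24.
Avionics is on every critical path, so each day cut from Avionics cuts the finish by one (this holds down to a finish of 22).
Need 28 − 24 = 4 days off Avionics → Avionics becomes 3 days, finish becomes 24.

4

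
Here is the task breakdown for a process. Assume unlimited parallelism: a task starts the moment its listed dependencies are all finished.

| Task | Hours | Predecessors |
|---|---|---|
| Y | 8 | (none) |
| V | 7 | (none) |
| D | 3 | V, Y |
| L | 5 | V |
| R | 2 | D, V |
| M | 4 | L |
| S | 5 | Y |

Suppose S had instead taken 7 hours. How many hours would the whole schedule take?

16

The binding path is V→L→M = 7+5+4 = 16; finish at 16 hours.
S is off the critical path — its longest chain is 13 hours, giving 3 of slack.
That remains the longest chain; total 16 hours.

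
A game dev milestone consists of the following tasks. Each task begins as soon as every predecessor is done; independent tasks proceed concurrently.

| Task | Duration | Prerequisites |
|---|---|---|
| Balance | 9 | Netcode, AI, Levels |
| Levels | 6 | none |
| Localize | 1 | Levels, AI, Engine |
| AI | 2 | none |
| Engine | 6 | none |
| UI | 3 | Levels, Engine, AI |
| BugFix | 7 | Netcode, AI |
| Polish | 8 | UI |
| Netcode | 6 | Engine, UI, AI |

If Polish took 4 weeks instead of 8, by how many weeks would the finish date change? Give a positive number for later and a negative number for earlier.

Critical path before the change: Engine→UI→Netcode→Balance = 6+3+6+9 = 24 giving 24 weeks.
The longest path through Polish is only 17 weeks, so Polish has float 7.
No other chain overtakes it, so the finish is 24 weeks.
Change in finish: 24 − 24 = +0 weeks.

0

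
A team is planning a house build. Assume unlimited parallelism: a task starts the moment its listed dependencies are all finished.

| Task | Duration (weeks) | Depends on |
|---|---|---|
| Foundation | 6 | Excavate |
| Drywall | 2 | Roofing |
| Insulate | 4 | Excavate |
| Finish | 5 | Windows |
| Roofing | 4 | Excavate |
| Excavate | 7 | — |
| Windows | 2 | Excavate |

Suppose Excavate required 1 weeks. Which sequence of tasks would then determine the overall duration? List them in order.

Excavate, Windows, Finish

As given, the longest chain is Excavate→Windows→Finish = 7+2+5 = 14, so the finish is 14 weeks.
Excavate is on the critical path; changing it to 1 makes that path 8 weeks.
No other chain overtakes it, so the finish is 8 weeks.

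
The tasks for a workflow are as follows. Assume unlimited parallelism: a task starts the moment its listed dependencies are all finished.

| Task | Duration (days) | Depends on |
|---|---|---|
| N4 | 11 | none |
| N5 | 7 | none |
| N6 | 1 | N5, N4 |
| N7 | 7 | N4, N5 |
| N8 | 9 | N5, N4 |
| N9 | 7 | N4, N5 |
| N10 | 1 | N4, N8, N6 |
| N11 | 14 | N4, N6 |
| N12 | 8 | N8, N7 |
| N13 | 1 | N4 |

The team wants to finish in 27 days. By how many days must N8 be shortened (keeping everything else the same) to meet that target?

Current finish: 28 days; target: 27.
N8 is on every critical path, so each day cut from N8 cuts the finish by one (this holds down to a finish of 26).
Need 28 − 27 = 1 day off N8 → N8 becomes 8 days, finish becomes 27.

1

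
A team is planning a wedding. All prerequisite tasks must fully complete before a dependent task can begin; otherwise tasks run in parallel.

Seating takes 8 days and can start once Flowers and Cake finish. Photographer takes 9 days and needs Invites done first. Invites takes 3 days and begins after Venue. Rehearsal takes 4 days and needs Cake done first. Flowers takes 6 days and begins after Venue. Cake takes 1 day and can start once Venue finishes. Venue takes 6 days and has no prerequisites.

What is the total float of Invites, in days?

2

The longest chain is Venue→Flowers→Seating = 6+6+8 = 20; overall finish 20 days.
Invites finishes as early as 9 and must finish by 11.
So Invites can slip 11 − 9 = 2 days.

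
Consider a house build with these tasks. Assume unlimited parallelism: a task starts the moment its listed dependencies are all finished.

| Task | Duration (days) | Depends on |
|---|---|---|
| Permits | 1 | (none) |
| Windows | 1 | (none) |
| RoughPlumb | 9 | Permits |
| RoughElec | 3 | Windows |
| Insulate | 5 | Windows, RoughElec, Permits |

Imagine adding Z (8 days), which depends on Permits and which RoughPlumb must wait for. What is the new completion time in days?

Originally the plan takes 10 days.
With Z inserted, RoughPlumb now waits for max(Permits, Z).
New critical path: Permits→Z→RoughPlumb = 1+8+9 = 18 ⇒ 18 days.

18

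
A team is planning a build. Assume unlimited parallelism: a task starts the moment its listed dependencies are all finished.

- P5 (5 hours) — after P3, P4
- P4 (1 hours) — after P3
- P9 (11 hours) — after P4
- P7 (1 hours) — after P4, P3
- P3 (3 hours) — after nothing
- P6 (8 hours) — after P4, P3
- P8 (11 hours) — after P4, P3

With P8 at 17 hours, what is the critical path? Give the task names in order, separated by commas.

As given, the longest chain is P3→P4→P8 = 3+1+11 = 15, so the finish is 15 hours.
Since P8 is critical, the +6 change carries straight to that chain (now 21 hours).
No other chain overtakes it, so the finish is 21 hours.

P3, P4, P8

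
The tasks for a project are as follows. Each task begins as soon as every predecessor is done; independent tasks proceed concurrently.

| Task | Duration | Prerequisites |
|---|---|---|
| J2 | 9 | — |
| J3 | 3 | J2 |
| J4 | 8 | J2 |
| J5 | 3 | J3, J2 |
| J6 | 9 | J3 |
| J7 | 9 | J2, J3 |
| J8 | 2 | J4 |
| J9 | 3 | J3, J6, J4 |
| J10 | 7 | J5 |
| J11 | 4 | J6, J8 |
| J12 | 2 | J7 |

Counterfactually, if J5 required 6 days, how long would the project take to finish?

The binding path is J2→J3→J6→J11 = 9+3+9+4 = 25; finish at 25 days.
The longest path through J5 is only 22 days, so J5 has float 3.
New critical path: J2→J3→J5→J10 = 9+3+6+7 = 25 ⇒ 25 days.

25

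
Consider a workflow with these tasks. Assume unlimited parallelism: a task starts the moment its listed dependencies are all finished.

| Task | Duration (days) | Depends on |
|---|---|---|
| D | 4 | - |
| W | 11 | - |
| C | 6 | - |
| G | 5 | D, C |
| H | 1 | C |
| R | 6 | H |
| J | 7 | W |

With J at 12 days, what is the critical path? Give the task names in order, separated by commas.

W, J

Baseline: W→J = 11+7 = 18 → 18 days.
J lies on that path, so at 12 days the path becomes 23 days.
No other chain overtakes it, so the finish is 23 days.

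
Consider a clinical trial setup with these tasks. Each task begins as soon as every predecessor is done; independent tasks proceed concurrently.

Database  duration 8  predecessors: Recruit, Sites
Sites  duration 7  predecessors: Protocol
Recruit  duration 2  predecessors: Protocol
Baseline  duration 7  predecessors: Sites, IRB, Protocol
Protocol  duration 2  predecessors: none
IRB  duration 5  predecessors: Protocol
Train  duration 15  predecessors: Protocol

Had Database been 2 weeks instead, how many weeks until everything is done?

17

Baseline: Protocol→Sites→Database = 2+7+8 = 17 → 17 weeks.
Database is on the critical path; changing it to 2 makes that path 11 weeks.
New critical path: Protocol→Train = 2+15 = 17 ⇒ 17 weeks.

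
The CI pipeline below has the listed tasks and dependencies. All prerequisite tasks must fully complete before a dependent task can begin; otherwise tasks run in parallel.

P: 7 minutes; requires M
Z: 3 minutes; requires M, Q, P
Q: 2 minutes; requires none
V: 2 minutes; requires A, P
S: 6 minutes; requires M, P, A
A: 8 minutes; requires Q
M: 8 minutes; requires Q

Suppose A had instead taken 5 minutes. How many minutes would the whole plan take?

Baseline: Q→M→P→S = 2+8+7+6 = 23 → 23 minutes.
A is off the critical path — its longest chain is 16 minutes, giving 7 of slack.
No other chain overtakes it, so the finish is 23 minutes.

23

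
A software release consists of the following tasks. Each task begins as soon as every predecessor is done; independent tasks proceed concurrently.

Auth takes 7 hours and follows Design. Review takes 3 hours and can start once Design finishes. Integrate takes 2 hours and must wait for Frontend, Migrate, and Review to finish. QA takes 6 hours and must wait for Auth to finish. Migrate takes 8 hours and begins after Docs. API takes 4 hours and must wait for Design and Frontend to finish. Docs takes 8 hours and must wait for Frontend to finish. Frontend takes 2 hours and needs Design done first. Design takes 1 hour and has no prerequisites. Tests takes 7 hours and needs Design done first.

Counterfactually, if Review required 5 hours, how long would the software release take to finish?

21

The binding path is Design→Frontend→Docs→Migrate→Integrate = 1+2+8+8+2 = 21; finish at 21 hours.
Review has 15 hours of float (longest path through it is 6).
The critical path is still Design→Frontend→Docs→Migrate→Integrate; finish is now 21 hours.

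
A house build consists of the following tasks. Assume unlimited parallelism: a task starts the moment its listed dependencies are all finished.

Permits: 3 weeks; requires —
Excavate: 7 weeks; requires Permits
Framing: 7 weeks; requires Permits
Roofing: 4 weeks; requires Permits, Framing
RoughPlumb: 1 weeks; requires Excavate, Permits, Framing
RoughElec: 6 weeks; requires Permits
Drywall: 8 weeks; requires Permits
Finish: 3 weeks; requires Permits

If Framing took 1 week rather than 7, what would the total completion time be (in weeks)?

As given, the longest chain is Permits→Framing→Roofing = 3+7+4 = 14, so the finish is 14 weeks.
Framing lies on that path, so at 1 week the path becomes 8 weeks.
Now Permits→Excavate→RoughPlumb = 3+7+1 = 11 is longest, so the finish becomes 11 weeks.

11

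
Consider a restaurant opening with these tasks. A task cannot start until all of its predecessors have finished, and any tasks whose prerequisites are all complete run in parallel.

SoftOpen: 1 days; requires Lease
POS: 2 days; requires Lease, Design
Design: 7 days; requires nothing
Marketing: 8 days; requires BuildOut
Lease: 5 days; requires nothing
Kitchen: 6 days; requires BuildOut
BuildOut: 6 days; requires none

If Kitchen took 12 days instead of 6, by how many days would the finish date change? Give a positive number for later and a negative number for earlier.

Critical path before the change: BuildOut→Marketing = 6+8 = 14 giving 14 days.
Kitchen is off the critical path — its longest chain is 12 days, giving 2 of slack.
New critical path: BuildOut→Kitchen = 6+12 = 18 ⇒ 18 days.
Change in finish: 18 − 14 = +4 days.

4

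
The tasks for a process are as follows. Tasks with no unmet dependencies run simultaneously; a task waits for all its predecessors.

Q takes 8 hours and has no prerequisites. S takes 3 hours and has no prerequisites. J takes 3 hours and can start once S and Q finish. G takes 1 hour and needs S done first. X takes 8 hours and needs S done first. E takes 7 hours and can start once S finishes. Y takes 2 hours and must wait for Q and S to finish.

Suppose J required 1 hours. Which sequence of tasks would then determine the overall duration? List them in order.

Actual critical path: Q→J = 8+3 = 11 ⇒ 11 hours.
J lies on that path, so at 1 hour the path becomes 9 hours.
Now S→X = 3+8 = 11 is longest, so the finish becomes 11 hours.

S, X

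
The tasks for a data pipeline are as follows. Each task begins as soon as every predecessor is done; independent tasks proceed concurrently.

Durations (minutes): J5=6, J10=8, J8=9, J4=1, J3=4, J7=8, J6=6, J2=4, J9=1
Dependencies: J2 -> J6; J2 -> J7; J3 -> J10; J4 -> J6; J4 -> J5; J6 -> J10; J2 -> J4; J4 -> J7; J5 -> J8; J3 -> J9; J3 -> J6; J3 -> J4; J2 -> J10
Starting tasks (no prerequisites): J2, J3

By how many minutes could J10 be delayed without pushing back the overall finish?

The longest chain is J2→J4→J5→J8 = 4+1+6+9 = 20; overall finish 20 minutes.
J10 finishes as early as 19 and must finish by 20.
Float = 20 − 19 = 1.

1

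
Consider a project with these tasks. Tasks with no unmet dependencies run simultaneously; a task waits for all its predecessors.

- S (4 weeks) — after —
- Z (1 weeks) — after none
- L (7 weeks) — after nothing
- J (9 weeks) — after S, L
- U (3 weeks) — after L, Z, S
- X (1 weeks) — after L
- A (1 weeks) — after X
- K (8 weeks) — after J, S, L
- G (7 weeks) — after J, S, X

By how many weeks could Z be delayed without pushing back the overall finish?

20

L→J→K = 7+9+8 = 24 sets the makespan at 24 weeks.
Z finishes as early as 1 and must finish by 21.
Float = 24 − 4 = 20.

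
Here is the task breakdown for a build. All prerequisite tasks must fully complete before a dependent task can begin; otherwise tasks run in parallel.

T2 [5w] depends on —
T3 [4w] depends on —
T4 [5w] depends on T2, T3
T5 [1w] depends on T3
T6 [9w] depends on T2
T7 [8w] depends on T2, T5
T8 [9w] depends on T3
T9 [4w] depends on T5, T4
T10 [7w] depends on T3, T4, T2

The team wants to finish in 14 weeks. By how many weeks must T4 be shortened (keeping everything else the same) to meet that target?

Current finish: 17 weeks; target: 14.
T4 is on every critical path, so each week cut from T4 cuts the finish by one (this holds down to a finish of 14).
Need 17 − 14 = 3 weeks off T4 → T4 becomes 2 weeks, finish becomes 14.

3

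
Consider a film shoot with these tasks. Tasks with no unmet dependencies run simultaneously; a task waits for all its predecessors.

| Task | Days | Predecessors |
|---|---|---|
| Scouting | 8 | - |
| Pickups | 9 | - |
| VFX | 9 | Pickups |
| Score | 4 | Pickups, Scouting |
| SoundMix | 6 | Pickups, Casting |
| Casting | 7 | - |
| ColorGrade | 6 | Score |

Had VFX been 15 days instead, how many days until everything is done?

Critical path before the change: Pickups→Score→ColorGrade = 9+4+6 = 19 giving 19 days.
VFX is off the critical path — its longest chain is 18 days, giving 1 of slack.
The binding chain switches to Pickups→VFX = 9+15 = 24; finish 24 days.

24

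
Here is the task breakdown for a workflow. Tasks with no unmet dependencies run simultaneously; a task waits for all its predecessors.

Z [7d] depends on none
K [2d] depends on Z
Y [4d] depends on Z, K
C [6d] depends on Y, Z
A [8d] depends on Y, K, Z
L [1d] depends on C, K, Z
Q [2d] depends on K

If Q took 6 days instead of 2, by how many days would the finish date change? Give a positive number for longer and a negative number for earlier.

0

Critical path before the change: Z→K→Y→A = 7+2+4+8 = 21 giving 21 days.
Q is off the critical path — its longest chain is 11 days, giving 10 of slack.
That remains the longest chain; total 21 days.
Change in finish: 21 − 21 = +0 days.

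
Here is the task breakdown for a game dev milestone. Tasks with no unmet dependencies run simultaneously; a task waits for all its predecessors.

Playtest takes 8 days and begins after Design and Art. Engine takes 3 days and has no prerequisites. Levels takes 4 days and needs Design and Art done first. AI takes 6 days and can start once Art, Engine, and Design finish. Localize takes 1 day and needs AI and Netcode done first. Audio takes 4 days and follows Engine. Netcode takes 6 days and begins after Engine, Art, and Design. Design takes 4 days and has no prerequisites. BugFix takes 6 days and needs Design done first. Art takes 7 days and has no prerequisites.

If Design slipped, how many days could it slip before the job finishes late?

The longest chain is Art→Playtest = 7+8 = 15; overall finish 15 days.
Longest path through Design: 12 days (earliest finish 4, latest finish 7).
Slack of Design = 3 − 0 = 3 days.

3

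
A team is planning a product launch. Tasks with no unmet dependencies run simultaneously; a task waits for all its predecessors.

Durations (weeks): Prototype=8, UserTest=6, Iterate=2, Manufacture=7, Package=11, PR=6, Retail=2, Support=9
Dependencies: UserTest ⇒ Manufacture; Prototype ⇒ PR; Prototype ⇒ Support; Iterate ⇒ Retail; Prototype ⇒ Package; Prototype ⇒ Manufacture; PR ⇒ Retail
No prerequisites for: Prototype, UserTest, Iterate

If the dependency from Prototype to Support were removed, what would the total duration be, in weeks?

19

Before: longest chain Prototype→Package = 8+11 = 19, finish 19.
Without Prototype→Support, Support's earliest start moves from 8 to 0.
The longest chain is now Prototype→Package = 8+11 = 19, so the job takes 19 weeks.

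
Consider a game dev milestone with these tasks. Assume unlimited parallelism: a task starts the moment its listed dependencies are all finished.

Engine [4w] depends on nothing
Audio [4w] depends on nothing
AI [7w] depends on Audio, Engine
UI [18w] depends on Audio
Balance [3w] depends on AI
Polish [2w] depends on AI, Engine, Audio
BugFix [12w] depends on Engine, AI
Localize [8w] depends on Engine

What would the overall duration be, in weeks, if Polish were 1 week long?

23

Critical path before the change: Engine→AI→BugFix = 4+7+12 = 23 giving 23 weeks.
Polish has 10 weeks of float (longest path through it is 13).
That remains the longest chain; total 23 weeks.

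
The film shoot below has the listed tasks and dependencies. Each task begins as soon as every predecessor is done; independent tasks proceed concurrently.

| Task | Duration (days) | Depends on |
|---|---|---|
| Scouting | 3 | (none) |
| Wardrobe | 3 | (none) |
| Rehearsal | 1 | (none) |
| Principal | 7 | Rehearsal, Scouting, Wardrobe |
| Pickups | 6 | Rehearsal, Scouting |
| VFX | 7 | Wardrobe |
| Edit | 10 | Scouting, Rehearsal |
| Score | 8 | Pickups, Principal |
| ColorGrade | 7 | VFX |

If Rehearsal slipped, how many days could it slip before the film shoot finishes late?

2

Scouting→Principal→Score = 3+7+8 = 18 sets the makespan at 18 days.
Longest path through Rehearsal: 16 days (earliest finish 1, latest finish 3).
Slack of Rehearsal = 2 − 0 = 2 days.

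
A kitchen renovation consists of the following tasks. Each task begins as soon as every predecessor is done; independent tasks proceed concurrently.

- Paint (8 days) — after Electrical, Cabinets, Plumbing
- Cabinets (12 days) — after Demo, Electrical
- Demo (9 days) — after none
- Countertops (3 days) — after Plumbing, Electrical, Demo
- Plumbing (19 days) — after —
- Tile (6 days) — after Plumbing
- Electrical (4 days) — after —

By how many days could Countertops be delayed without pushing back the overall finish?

Critical path: Demo→Cabinets→Paint = 9+12+8 = 29, so the finish is 29 days.
Longest path through Countertops: 22 days (earliest finish 22, latest finish 29).
Float = 29 − 22 = 7.

7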